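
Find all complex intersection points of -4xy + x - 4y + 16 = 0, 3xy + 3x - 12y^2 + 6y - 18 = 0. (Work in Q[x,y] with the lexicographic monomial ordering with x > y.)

Compute a lex Gröbner basis by Buchberger's algorithm.
f_1 = -4xy + x - 4y + 16, LT = xy.
f_2 = 3xy + 3x - 12y^2 + 6y - 18, LT = xy.

S(f_1,f_2): lcm = xy. S = -5/4x + 4y^2 - y + 2.
  leading term x: no divisor's leading term divides it; move -5/4x to the remainder.
  leading term y^2: no divisor's leading term divides it; move 4y^2 to the remainder.
  leading term y: no divisor's leading term divides it; move -y to the remainder.
  leading term 1: no divisor's leading term divides it; move 2 to the remainder.
  remainder -5/4x + 4y^2 - y + 2 ≠ 0; add h_3 = -5/4x + 4y^2 - y + 2 to the basis.

S(f_1,h_3): lcm = xy. S = -1/4x + 16/5y^3 - 4/5y^2 + 13/5y - 4.
  leading term x: subtract (1/5)·h_3 from -1/4x + 16/5y^3 - 4/5y^2 + 13/5y - 4 → 16/5y^3 - 8/5y^2 + 14/5y - 22/5
  leading term y^3: no divisor's leading term divides it; move 16/5y^3 to the remainder.
  leading term y^2: no divisor's leading term divides it; move -8/5y^2 to the remainder.
  leading term y: no divisor's leading term divides it; move 14/5y to the remainder.
  leading term 1: no divisor's leading term divides it; move -22/5 to the remainder.
  remainder 16/5y^3 - 8/5y^2 + 14/5y - 22/5 ≠ 0; add h_4 = 16/5y^3 - 8/5y^2 + 14/5y - 22/5 to the basis.

The other S-polynomials (S(f_2,h_3), S(f_1,h_4), S(f_2,h_4), S(h_3,h_4)) all reduce to 0 modulo the current basis, so we have a Gröbner basis.
Inter-reduce: drop elements whose leading term is divisible by another's, tail-reduce, and make monic.
Reduced Gröbner basis: {x - 16/5y^2 + 4/5y - 8/5, y^3 - 1/2y^2 + 7/8y - 11/8}.

Elimination: the polynomial y^3 - 1/2y^2 + 7/8y - 11/8 lies in the elimination ideal for y, so y ∈ {1, -1/4 - sqrt(21)*I/4, -1/4 + sqrt(21)*I/4}. For each such y, the remaining basis elements (now univariate) give the rest of the solution.
  y = 1: the earlier basis element becomes x - 4 = 0, giving x = 4 — point (4, 1).
  y = -1/4 - sqrt(21)*I/4: the earlier basis element becomes x + 11/5 - 3*sqrt(21)*I/5 = 0, giving x = -11/5 + 3*sqrt(21)*I/5 — point (-11/5 + 3*sqrt(21)*I/5, -1/4 - sqrt(21)*I/4).
  y = -1/4 + sqrt(21)*I/4: the earlier basis element becomes x + 11/5 + 3*sqrt(21)*I/5 = 0, giving x = -11/5 - 3*sqrt(21)*I/5 — point (-11/5 - 3*sqrt(21)*I/5, -1/4 + sqrt(21)*I/4).
Check: every point annihilates each of the original generators.

{(4, 1), (-11/5 + 3*sqrt(21)*I/5, -1/4 - sqrt(21)*I/4), (-11/5 - 3*sqrt(21)*I/5, -1/4 + sqrt(21)*I/4)}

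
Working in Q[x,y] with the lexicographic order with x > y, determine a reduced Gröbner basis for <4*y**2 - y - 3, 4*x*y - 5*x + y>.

This is the nonlinear analogue of row-reducing a linear system.

f_1 = 4*y**2 - y - 3, LT = y**2.
f_2 = 4*x*y - 5*x + y, LT = x*y.

S(f_1,f_2): lcm = x*y**2. S = x*y - 3/4*x - 1/4*y**2.
  leading term x*y: subtract (1/4)·f_2 from x*y - 3/4*x - 1/4*y**2 → 1/2*x - 1/4*y**2 - 1/4*y
  leading term x: no divisor's leading term divides it; move 1/2*x to the remainder.
  leading term y**2: subtract (-1/16)·f_1 from -1/4*y**2 - 1/4*y → -5/16*y - 3/16
  leading term y: no divisor's leading term divides it; move -5/16*y to the remainder.
  leading term 1: no divisor's leading term divides it; move -3/16 to the remainder.
  remainder 1/2*x - 5/16*y - 3/16 ≠ 0; add g_3 = 1/2*x - 5/16*y - 3/16 to the basis.

S(f_1,g_3): leading monomials are coprime, so the S-polynomial reduces to 0 (Buchberger's first criterion).
S(f_2,g_3): lcm = x*y. S = -5/4*x + 5/8*y**2 + 5/8*y.
  leading term x: subtract (-5/2)·g_3 from -5/4*x + 5/8*y**2 + 5/8*y → 5/8*y**2 - 5/32*y - 15/32
  leading term y**2: subtract (5/32)·f_1 from 5/8*y**2 - 5/32*y - 15/32 → 0
  remainder 0.

Every S-polynomial of the final basis reduces to 0, so we have a Gröbner basis.
Inter-reduce: drop elements whose leading term is divisible by another's, tail-reduce, and make monic.

G = {x - 5/8*y - 3/8, y**2 - 1/4*y - 3/4}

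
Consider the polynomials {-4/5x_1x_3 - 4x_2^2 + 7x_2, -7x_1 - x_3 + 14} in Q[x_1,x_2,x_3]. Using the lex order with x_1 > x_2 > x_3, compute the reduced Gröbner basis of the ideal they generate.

G = {x_1 + 1/7x_3 - 2, x_2^2 - 7/4x_2 - 1/35x_3^2 + 2/5x_3}

f_1 = -4/5x_1x_3 - 4x_2^2 + 7x_2, LT = x_1x_3.
f_2 = -7x_1 - x_3 + 14, LT = x_1.

S(f_1,f_2): lcm = x_1x_3. S = 5x_2^2 - 35/4x_2 - 1/7x_3^2 + 2x_3.
  leading term x_2^2: no divisor's leading term divides it; move 5x_2^2 to the remainder.
  leading term x_2: no divisor's leading term divides it; move -35/4x_2 to the remainder.
  leading term x_3^2: no divisor's leading term divides it; move -1/7x_3^2 to the remainder.
  leading term x_3: no divisor's leading term divides it; move 2x_3 to the remainder.
  remainder 5x_2^2 - 35/4x_2 - 1/7x_3^2 + 2x_3 ≠ 0; add g_3 = 5x_2^2 - 35/4x_2 - 1/7x_3^2 + 2x_3 to the basis.

The other S-polynomials (S(f_1,g_3), S(f_2,g_3)) all reduce to 0 modulo the current basis, so we have a Gröbner basis.
Inter-reduce: drop elements whose leading term is divisible by another's, tail-reduce, and make monic.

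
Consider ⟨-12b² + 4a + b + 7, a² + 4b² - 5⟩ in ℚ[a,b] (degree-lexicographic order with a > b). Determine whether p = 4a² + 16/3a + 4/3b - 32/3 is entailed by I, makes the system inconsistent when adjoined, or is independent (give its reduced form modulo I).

First compute the reduced Gröbner basis of I by Buchberger's algorithm.
f_1 = -12b² + 4a + b + 7, LT = b².
f_2 = a² + 4b² - 5, LT = a².

The S-polynomials (S(f_1,f_2)) all reduce to 0 modulo the current basis, so we have a Gröbner basis.
Inter-reduce: drop elements whose leading term is divisible by another's, tail-reduce, and make monic.
Reduced Gröbner basis: {a² + 4/3a + ⅓b - 8/3, b² - ⅓a - 1/12b - 7/12}.
Label its elements g_1 = a² + 4/3a + ⅓b - 8/3, g_2 = b² - ⅓a - 1/12b - 7/12.

Reduce p = 4a² + 16/3a + 4/3b - 32/3 modulo G:
  leading term a²: subtract (4)·g_1 from 4a² + 16/3a + 4/3b - 32/3 → 0
  normal form = 0.
Since the normal form is 0, p ∈ I.

4a² + 16/3a + 4/3b - 32/3 lies in I (it reduces to 0).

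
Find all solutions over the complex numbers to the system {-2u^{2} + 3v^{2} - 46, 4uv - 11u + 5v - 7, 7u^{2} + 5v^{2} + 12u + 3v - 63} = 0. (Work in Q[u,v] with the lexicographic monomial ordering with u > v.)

{(-1, -4)}

Compute a lex Gröbner basis by Buchberger's algorithm.
f_1 = -2u^{2} + 3v^{2} - 46, LT = u^{2}.
f_2 = 4uv - 11u + 5v - 7, LT = uv.
f_3 = 7u^{2} + 12u + 5v^{2} + 3v - 63, LT = u^{2}.

S(f_1,f_2): lcm = u^{2}v. S = \tfrac{11}{4}u^{2} - \tfrac{5}{4}uv + \tfrac{7}{4}u - \tfrac{3}{2}v^{3} + 23v.
  reduce S modulo (f_1, f_2, f_3):
  remainder -\tfrac{27}{16}u - \tfrac{3}{2}v^{3} + \tfrac{33}{8}v^{2} + \tfrac{393}{16}v - \tfrac{1047}{16} ≠ 0; add h_4 = -\tfrac{27}{16}u - \tfrac{3}{2}v^{3} + \tfrac{33}{8}v^{2} + \tfrac{393}{16}v - \tfrac{1047}{16} to the basis.

S(f_1,f_3): lcm = u^{2}. S = -\tfrac{12}{7}u - \tfrac{31}{14}v^{2} - \tfrac{3}{7}v + 32.
  reduce S modulo (f_1, f_2, f_3, h_4):
  remainder \tfrac{32}{21}v^{3} - \tfrac{269}{42}v^{2} - \tfrac{533}{21}v + \tfrac{2068}{21} ≠ 0; add h_5 = \tfrac{32}{21}v^{3} - \tfrac{269}{42}v^{2} - \tfrac{533}{21}v + \tfrac{2068}{21} to the basis.

S(f_2,f_3): lcm = u^{2}v. S = -\tfrac{11}{4}u^{2} - \tfrac{13}{28}uv - \tfrac{7}{4}u - \tfrac{5}{7}v^{3} - \tfrac{3}{7}v^{2} + 9v.
  reduce S modulo (f_1, f_2, f_3, h_4, h_5):
  remainder -\tfrac{3267}{896}v^{2} - \tfrac{699}{448}v + \tfrac{5835}{112} ≠ 0; add h_6 = -\tfrac{3267}{896}v^{2} - \tfrac{699}{448}v + \tfrac{5835}{112} to the basis.

S(f_2,h_5): lcm = uv^{3}. S = \tfrac{93}{64}uv^{2} + \tfrac{533}{32}uv - \tfrac{517}{8}u + \tfrac{5}{4}v^{3} - \tfrac{7}{4}v^{2}.
  reduce S modulo (f_1, f_2, f_3, h_4, h_5, h_6):
  remainder -\tfrac{171759}{30976}v - \tfrac{171759}{7744} ≠ 0; add h_7 = -\tfrac{171759}{30976}v - \tfrac{171759}{7744} to the basis.

The other S-polynomials (S(f_1,h_4), S(f_2,h_4), S(f_3,h_4), S(f_1,h_5), S(f_3,h_5), S(h_4,h_5), S(f_1,h_6), S(f_2,h_6), S(f_3,h_6), S(h_4,h_6), S(h_5,h_6), S(f_1,h_7), S(f_2,h_7), S(f_3,h_7), S(h_4,h_7), S(h_5,h_7), S(h_6,h_7)) all reduce to 0 modulo the current basis, so we have a Gröbner basis.
Inter-reduce: drop elements whose leading term is divisible by another's, tail-reduce, and make monic.
Reduced Gröbner basis: {u + 1, v + 4}.

Elimination: the polynomial v + 4 lies in the elimination ideal for v, so v ∈ {-4}. For each such v, the remaining basis elements (now univariate) give the rest of the solution.
  v = -4: the earlier basis element becomes u + 1 = 0, giving u = -1 — point (-1, -4).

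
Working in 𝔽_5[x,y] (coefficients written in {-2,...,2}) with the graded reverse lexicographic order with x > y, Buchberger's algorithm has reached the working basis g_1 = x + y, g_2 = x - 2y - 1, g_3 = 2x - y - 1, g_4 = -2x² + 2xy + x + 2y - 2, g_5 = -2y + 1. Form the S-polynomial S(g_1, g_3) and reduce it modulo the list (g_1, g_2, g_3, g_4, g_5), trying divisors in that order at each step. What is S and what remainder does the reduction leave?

lcm(LM(g_1), LM(g_3)) = x.
S = (lcm/LT(g_1))·g_1 − (lcm/LT(g_3))·g_3 = -y - 2.
Reduce S modulo (g_1, g_2, g_3, g_4, g_5) in that order:
  leading term y: subtract (-2)·g_5 from -y - 2 → 0
The remainder is 0, so this S-polynomial contributes no new basis element.

S(g_1, g_3) = -y - 2; remainder on division = 0.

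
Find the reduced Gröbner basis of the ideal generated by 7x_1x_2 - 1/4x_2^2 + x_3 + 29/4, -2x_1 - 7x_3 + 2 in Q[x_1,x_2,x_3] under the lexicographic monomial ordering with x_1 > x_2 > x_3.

f_1 = 7x_1x_2 - 1/4x_2^2 + x_3 + 29/4, LT = x_1x_2.
f_2 = -2x_1 - 7x_3 + 2, LT = x_1.

S(f_1,f_2): lcm = x_1x_2. S = -1/28x_2^2 - 7/2x_2x_3 + x_2 + 1/7x_3 + 29/28.
  leading term x_2^2: no divisor's leading term divides it; move -1/28x_2^2 to the remainder.
  leading term x_2x_3: no divisor's leading term divides it; move -7/2x_2x_3 to the remainder.
  leading term x_2: no divisor's leading term divides it; move x_2 to the remainder.
  leading term x_3: no divisor's leading term divides it; move 1/7x_3 to the remainder.
  leading term 1: no divisor's leading term divides it; move 29/28 to the remainder.
  remainder -1/28x_2^2 - 7/2x_2x_3 + x_2 + 1/7x_3 + 29/28 ≠ 0; add g_3 = -1/28x_2^2 - 7/2x_2x_3 + x_2 + 1/7x_3 + 29/28 to the basis.

S(f_1,g_3): lcm = x_1x_2^2. S = -98x_1x_2x_3 + 28x_1x_2 + 4x_1x_3 + 29x_1 - 1/28x_2^3 + 1/7x_2x_3 + 29/28x_2.
  leading term x_1x_2x_3: subtract (-14x_3)·f_1 from -98x_1x_2x_3 + 28x_1x_2 + 4x_1x_3 + 29x_1 - 1/28x_2^3 + 1/7x_2x_3 + 29/28x_2 → 28x_1x_2 + 4x_1x_3 + 29x_1 - 1/28x_2^3 - 7/2x_2^2x_3 + 1/7x_2x_3 + 29/28x_2 + 14x_3^2 + 203/2x_3
  leading term x_1x_2: subtract (4)·f_1 from 28x_1x_2 + 4x_1x_3 + 29x_1 - 1/28x_2^3 - 7/2x_2^2x_3 + 1/7x_2x_3 + 29/28x_2 + 14x_3^2 + 203/2x_3 → 4x_1x_3 + 29x_1 - 1/28x_2^3 - 7/2x_2^2x_3 + x_2^2 + 1/7x_2x_3 + 29/28x_2 + 14x_3^2 + 195/2x_3 - 29
  leading term x_1x_3: subtract (-2x_3)·f_2 from 4x_1x_3 + 29x_1 - 1/28x_2^3 - 7/2x_2^2x_3 + x_2^2 + 1/7x_2x_3 + 29/28x_2 + 14x_3^2 + 195/2x_3 - 29 → 29x_1 - 1/28x_2^3 - 7/2x_2^2x_3 + x_2^2 + 1/7x_2x_3 + 29/28x_2 + 203/2x_3 - 29
  leading term x_1: subtract (-29/2)·f_2 from 29x_1 - 1/28x_2^3 - 7/2x_2^2x_3 + x_2^2 + 1/7x_2x_3 + 29/28x_2 + 203/2x_3 - 29 → -1/28x_2^3 - 7/2x_2^2x_3 + x_2^2 + 1/7x_2x_3 + 29/28x_2
  leading term x_2^3: subtract (x_2)·g_3 from -1/28x_2^3 - 7/2x_2^2x_3 + x_2^2 + 1/7x_2x_3 + 29/28x_2 → 0
  remainder 0.

S(f_2,g_3): leading monomials are coprime, so the S-polynomial reduces to 0 (Buchberger's first criterion).
Every S-polynomial of the final basis reduces to 0, so we have a Gröbner basis.
Inter-reduce: drop elements whose leading term is divisible by another's, tail-reduce, and make monic.

G = {x_1 + 7/2x_3 - 1, x_2^2 + 98x_2x_3 - 28x_2 - 4x_3 - 29}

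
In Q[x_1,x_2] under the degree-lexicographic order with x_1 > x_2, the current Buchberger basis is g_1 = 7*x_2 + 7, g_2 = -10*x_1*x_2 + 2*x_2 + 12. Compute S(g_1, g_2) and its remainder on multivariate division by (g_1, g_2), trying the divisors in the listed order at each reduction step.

S(g_1, g_2) = x_1 + 1/5*x_2 + 6/5; remainder on division = x_1 + 1.

lcm(LM(g_1), LM(g_2)) = x_1*x_2.
S = (lcm/LT(g_1))·g_1 − (lcm/LT(g_2))·g_2 = x_1 + 1/5*x_2 + 6/5.
Reduce S modulo (g_1, g_2) in that order:
  leading term x_1: no divisor's leading term divides it; move x_1 to the remainder.
  leading term x_2: subtract (1/35)·g_1 from 1/5*x_2 + 6/5 → 1
  leading term 1: no divisor's leading term divides it; move 1 to the remainder.
The remainder x_1 + 1 is nonzero, so it would be added as the next basis element.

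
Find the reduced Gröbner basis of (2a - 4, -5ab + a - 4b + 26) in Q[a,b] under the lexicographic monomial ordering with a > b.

f_1 = 2a - 4, LT = a.
f_2 = -5ab + a - 4b + 26, LT = ab.

S(f_1,f_2): lcm = ab. S = 1/5a - 14/5b + 26/5.
  leading term a: subtract (1/10)·f_1 from 1/5a - 14/5b + 26/5 → -14/5b + 28/5
  leading term b: no divisor's leading term divides it; move -14/5b to the remainder.
  leading term 1: no divisor's leading term divides it; move 28/5 to the remainder.
  remainder -14/5b + 28/5 ≠ 0; add g_3 = -14/5b + 28/5 to the basis.

The other S-polynomials (S(f_1,g_3), S(f_2,g_3)) all reduce to 0 modulo the current basis, so we have a Gröbner basis.
Inter-reduce: drop elements whose leading term is divisible by another's, tail-reduce, and make monic.

G = {a - 2, b - 2}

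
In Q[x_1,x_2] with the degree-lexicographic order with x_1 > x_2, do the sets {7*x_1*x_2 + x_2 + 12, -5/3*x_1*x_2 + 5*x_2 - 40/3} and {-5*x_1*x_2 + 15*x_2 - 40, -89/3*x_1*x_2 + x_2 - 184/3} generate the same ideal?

Equality of ideals is decidable: compute both reduced Gröbner bases (unique for the ordering) and check whether they agree.
Buchberger on the first generating set:
f_1 = 7*x_1*x_2 + x_2 + 12, LT = x_1*x_2.
f_2 = -5/3*x_1*x_2 + 5*x_2 - 40/3, LT = x_1*x_2.

S(f_1,f_2): lcm = x_1*x_2. S = 22/7*x_2 - 44/7.
  reduce S modulo (f_1, f_2):
  remainder 22/7*x_2 - 44/7 ≠ 0; add g_3 = 22/7*x_2 - 44/7 to the basis.

S(f_1,g_3): lcm = x_1*x_2. S = 2*x_1 + 1/7*x_2 + 12/7.
  reduce S modulo (f_1, f_2, g_3):
  remainder 2*x_1 + 2 ≠ 0; add g_4 = 2*x_1 + 2 to the basis.

The other S-polynomials (S(f_2,g_3), S(f_1,g_4), S(f_2,g_4), S(g_3,g_4)) all reduce to 0 modulo the current basis, so we have a Gröbner basis.
Inter-reduce: drop elements whose leading term is divisible by another's, tail-reduce, and make monic.
Reduced Gröbner basis: {x_1 + 1, x_2 - 2}.

Buchberger on the second generating set:
h_1 = -5*x_1*x_2 + 15*x_2 - 40, LT = x_1*x_2.
h_2 = -89/3*x_1*x_2 + x_2 - 184/3, LT = x_1*x_2.

S(h_1,h_2): lcm = x_1*x_2. S = -264/89*x_2 + 528/89.
  reduce S modulo (h_1, h_2):
  remainder -264/89*x_2 + 528/89 ≠ 0; add k_3 = -264/89*x_2 + 528/89 to the basis.

S(h_1,k_3): lcm = x_1*x_2. S = 2*x_1 - 3*x_2 + 8.
  reduce S modulo (h_1, h_2, k_3):
  remainder 2*x_1 + 2 ≠ 0; add k_4 = 2*x_1 + 2 to the basis.

The other S-polynomials (S(h_2,k_3), S(h_1,k_4), S(h_2,k_4), S(k_3,k_4)) all reduce to 0 modulo the current basis, so we have a Gröbner basis.
Inter-reduce: drop elements whose leading term is divisible by another's, tail-reduce, and make monic.
Reduced Gröbner basis: {x_1 + 1, x_2 - 2}.

Same reduced basis, so the two generating sets span the same ideal.

Yes, the ideals are equal.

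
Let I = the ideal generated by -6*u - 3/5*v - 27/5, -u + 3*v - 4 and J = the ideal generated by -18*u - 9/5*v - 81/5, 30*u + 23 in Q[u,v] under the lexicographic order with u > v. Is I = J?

No, the ideals differ.

For a fixed monomial order, each ideal has a unique reduced Gröbner basis; comparing bases decides equality.
Buchberger on the first generating set:
f_1 = -6*u - 3/5*v - 27/5, LT = u.
f_2 = -u + 3*v - 4, LT = u.

S(f_1,f_2): lcm = u. S = 31/10*v - 31/10.
  reduce S modulo (f_1, f_2):
  remainder 31/10*v - 31/10 ≠ 0; add g_3 = 31/10*v - 31/10 to the basis.

The other S-polynomials (S(f_1,g_3), S(f_2,g_3)) all reduce to 0 modulo the current basis, so we have a Gröbner basis.
Inter-reduce: drop elements whose leading term is divisible by another's, tail-reduce, and make monic.
Reduced Gröbner basis: {u + 1, v - 1}.

Buchberger on the second generating set:
h_1 = -18*u - 9/5*v - 81/5, LT = u.
h_2 = 30*u + 23, LT = u.

S(h_1,h_2): lcm = u. S = 1/10*v + 2/15.
  reduce S modulo (h_1, h_2):
  remainder 1/10*v + 2/15 ≠ 0; add k_3 = 1/10*v + 2/15 to the basis.

The other S-polynomials (S(h_1,k_3), S(h_2,k_3)) all reduce to 0 modulo the current basis, so we have a Gröbner basis.
Inter-reduce: drop elements whose leading term is divisible by another's, tail-reduce, and make monic.
Reduced Gröbner basis: {u + 23/30, v + 4/3}.

Since the reduced bases disagree, the two ideals are not the same.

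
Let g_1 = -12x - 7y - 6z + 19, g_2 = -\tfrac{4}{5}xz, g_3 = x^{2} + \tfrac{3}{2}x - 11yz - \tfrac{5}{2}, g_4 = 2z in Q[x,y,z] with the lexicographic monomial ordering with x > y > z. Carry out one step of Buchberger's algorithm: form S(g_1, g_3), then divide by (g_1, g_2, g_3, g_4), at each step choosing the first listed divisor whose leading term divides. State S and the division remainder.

S(g_1, g_3) = \tfrac{7}{12}xy + \tfrac{1}{2}xz - \tfrac{37}{12}x + 11yz + \tfrac{5}{2}; remainder on division = -\tfrac{49}{144}y^{2} + \tfrac{49}{18}y - \tfrac{343}{144}.

lcm(LM(g_1), LM(g_3)) = x^{2}.
S = (lcm/LT(g_1))·g_1 − (lcm/LT(g_3))·g_3 = \tfrac{7}{12}xy + \tfrac{1}{2}xz - \tfrac{37}{12}x + 11yz + \tfrac{5}{2}.
Reduce S modulo (g_1, g_2, g_3, g_4) in that order:
  leading term xy: subtract (-\tfrac{7}{144}y)·g_1 from \tfrac{7}{12}xy + \tfrac{1}{2}xz - \tfrac{37}{12}x + 11yz + \tfrac{5}{2} → \tfrac{1}{2}xz - \tfrac{37}{12}x - \tfrac{49}{144}y^{2} + \tfrac{257}{24}yz + \tfrac{133}{144}y + \tfrac{5}{2}
  leading term xz: subtract (-\tfrac{1}{24}z)·g_1 from \tfrac{1}{2}xz - \tfrac{37}{12}x - \tfrac{49}{144}y^{2} + \tfrac{257}{24}yz + \tfrac{133}{144}y + \tfrac{5}{2} → -\tfrac{37}{12}x - \tfrac{49}{144}y^{2} + \tfrac{125}{12}yz + \tfrac{133}{144}y - \tfrac{1}{4}z^{2} + \tfrac{19}{24}z + \tfrac{5}{2}
  leading term x: subtract (\tfrac{37}{144})·g_1 from -\tfrac{37}{12}x - \tfrac{49}{144}y^{2} + \tfrac{125}{12}yz + \tfrac{133}{144}y - \tfrac{1}{4}z^{2} + \tfrac{19}{24}z + \tfrac{5}{2} → -\tfrac{49}{144}y^{2} + \tfrac{125}{12}yz + \tfrac{49}{18}y - \tfrac{1}{4}z^{2} + \tfrac{7}{3}z - \tfrac{343}{144}
  leading term y^{2}: no divisor's leading term divides it; move -\tfrac{49}{144}y^{2} to the remainder.
  leading term yz: subtract (\tfrac{125}{24}y)·g_4 from \tfrac{125}{12}yz + \tfrac{49}{18}y - \tfrac{1}{4}z^{2} + \tfrac{7}{3}z - \tfrac{343}{144} → \tfrac{49}{18}y - \tfrac{1}{4}z^{2} + \tfrac{7}{3}z - \tfrac{343}{144}
  leading term y: no divisor's leading term divides it; move \tfrac{49}{18}y to the remainder.
  leading term z^{2}: subtract (-\tfrac{1}{8}z)·g_4 from -\tfrac{1}{4}z^{2} + \tfrac{7}{3}z - \tfrac{343}{144} → \tfrac{7}{3}z - \tfrac{343}{144}
  leading term z: subtract (\tfrac{7}{6})·g_4 from \tfrac{7}{3}z - \tfrac{343}{144} → -\tfrac{343}{144}
  leading term 1: no divisor's leading term divides it; move -\tfrac{343}{144} to the remainder.
The remainder -\tfrac{49}{144}y^{2} + \tfrac{49}{18}y - \tfrac{343}{144} is nonzero, so it would be added as the next basis element.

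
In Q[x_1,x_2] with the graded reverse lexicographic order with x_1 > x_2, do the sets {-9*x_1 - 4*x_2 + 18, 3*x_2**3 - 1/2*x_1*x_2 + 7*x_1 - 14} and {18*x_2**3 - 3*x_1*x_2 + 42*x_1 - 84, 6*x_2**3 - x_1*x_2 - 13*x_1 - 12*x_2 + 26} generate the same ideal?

Equality of ideals is decidable: compute both reduced Gröbner bases (unique for the ordering) and check whether they agree.
Buchberger on the first generating set:
f_1 = -9*x_1 - 4*x_2 + 18, LT = x_1.
f_2 = 3*x_2**3 - 1/2*x_1*x_2 + 7*x_1 - 14, LT = x_2**3.

S(f_1,f_2): leading monomials are coprime, so the S-polynomial reduces to 0 (Buchberger's first criterion).
Every S-polynomial of the final basis reduces to 0, so we have a Gröbner basis.
Inter-reduce: drop elements whose leading term is divisible by another's, tail-reduce, and make monic.
Reduced Gröbner basis: {x_2**3 + 2/27*x_2**2 - 37/27*x_2, x_1 + 4/9*x_2 - 2}.

Buchberger on the second generating set:
h_1 = 18*x_2**3 - 3*x_1*x_2 + 42*x_1 - 84, LT = x_2**3.
h_2 = 6*x_2**3 - x_1*x_2 - 13*x_1 - 12*x_2 + 26, LT = x_2**3.

S(h_1,h_2): lcm = x_2**3. S = 9/2*x_1 + 2*x_2 - 9.
  leading term x_1: no divisor's leading term divides it; move 9/2*x_1 to the remainder.
  leading term x_2: no divisor's leading term divides it; move 2*x_2 to the remainder.
  leading term 1: no divisor's leading term divides it; move -9 to the remainder.
  remainder 9/2*x_1 + 2*x_2 - 9 ≠ 0; add k_3 = 9/2*x_1 + 2*x_2 - 9 to the basis.

S(h_1,k_3): leading monomials are coprime, so the S-polynomial reduces to 0 (Buchberger's first criterion).
S(h_2,k_3): leading monomials are coprime, so the S-polynomial reduces to 0 (Buchberger's first criterion).
Every S-polynomial of the final basis reduces to 0, so we have a Gröbner basis.
Inter-reduce: drop elements whose leading term is divisible by another's, tail-reduce, and make monic.
Reduced Gröbner basis: {x_2**3 + 2/27*x_2**2 - 37/27*x_2, x_1 + 4/9*x_2 - 2}.

Same reduced basis, so the two generating sets span the same ideal.
The choice of monomial ordering does not affect the verdict — as long as both bases are computed under the same ordering, their equality decides ideal equality.

Yes, the ideals are equal.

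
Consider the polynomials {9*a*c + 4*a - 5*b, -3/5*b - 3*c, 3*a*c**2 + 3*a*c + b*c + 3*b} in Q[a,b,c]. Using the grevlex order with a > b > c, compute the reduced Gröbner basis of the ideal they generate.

Buchberger's algorithm terminates because the ascending chain of leading-term ideals stabilizes.

f_1 = 9*a*c + 4*a - 5*b, LT = a*c.
f_2 = -3/5*b - 3*c, LT = b.
f_3 = 3*a*c**2 + 3*a*c + b*c + 3*b, LT = a*c**2.

S(f_1,f_3): lcm = a*c**2. S = -5/9*a*c - 8/9*b*c - b.
  leading term a*c: subtract (-5/81)·f_1 from -5/9*a*c - 8/9*b*c - b → -8/9*b*c + 20/81*a - 106/81*b
  leading term b*c: subtract (40/27*c)·f_2 from -8/9*b*c + 20/81*a - 106/81*b → 40/9*c**2 + 20/81*a - 106/81*b
  leading term c**2: no divisor's leading term divides it; move 40/9*c**2 to the remainder.
  leading term a: no divisor's leading term divides it; move 20/81*a to the remainder.
  leading term b: subtract (530/243)·f_2 from -106/81*b → 530/81*c
  leading term c: no divisor's leading term divides it; move 530/81*c to the remainder.
  remainder 40/9*c**2 + 20/81*a + 530/81*c ≠ 0; add g_4 = 40/9*c**2 + 20/81*a + 530/81*c to the basis.

S(f_1,g_4): lcm = a*c**2. S = -1/18*a**2 - 37/36*a*c - 5/9*b*c.
  leading term a**2: no divisor's leading term divides it; move -1/18*a**2 to the remainder.
  leading term a*c: subtract (-37/324)·f_1 from -37/36*a*c - 5/9*b*c → -5/9*b*c + 37/81*a - 185/324*b
  leading term b*c: subtract (25/27*c)·f_2 from -5/9*b*c + 37/81*a - 185/324*b → 25/9*c**2 + 37/81*a - 185/324*b
  leading term c**2: subtract (5/8)·g_4 from 25/9*c**2 + 37/81*a - 185/324*b → 49/162*a - 185/324*b - 1325/324*c
  leading term a: no divisor's leading term divides it; move 49/162*a to the remainder.
  leading term b: subtract (925/972)·f_2 from -185/324*b - 1325/324*c → -100/81*c
  leading term c: no divisor's leading term divides it; move -100/81*c to the remainder.
  remainder -1/18*a**2 + 49/162*a - 100/81*c ≠ 0; add g_5 = -1/18*a**2 + 49/162*a - 100/81*c to the basis.

The other S-polynomials (S(f_1,f_2), S(f_2,f_3), S(f_2,g_4), S(f_3,g_4), S(f_1,g_5), S(f_2,g_5), S(f_3,g_5), S(g_4,g_5)) all reduce to 0 modulo the current basis, so we have a Gröbner basis.
Inter-reduce: drop elements whose leading term is divisible by another's, tail-reduce, and make monic.

G = {a**2 - 49/9*a + 200/9*c, a*c + 4/9*a + 25/9*c, c**2 + 1/18*a + 53/36*c, b + 5*c}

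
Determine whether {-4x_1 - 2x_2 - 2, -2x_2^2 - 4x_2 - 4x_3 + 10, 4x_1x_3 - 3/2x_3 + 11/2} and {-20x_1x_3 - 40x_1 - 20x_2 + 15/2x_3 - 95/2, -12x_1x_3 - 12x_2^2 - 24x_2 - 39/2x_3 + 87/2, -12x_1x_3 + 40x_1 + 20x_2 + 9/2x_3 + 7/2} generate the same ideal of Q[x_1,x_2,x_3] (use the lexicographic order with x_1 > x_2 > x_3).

For a fixed monomial order, each ideal has a unique reduced Gröbner basis; comparing bases decides equality.
Buchberger on the first generating set:
f_1 = -4x_1 - 2x_2 - 2, LT = x_1.
f_2 = -2x_2^2 - 4x_2 - 4x_3 + 10, LT = x_2^2.
f_3 = 4x_1x_3 - 3/2x_3 + 11/2, LT = x_1x_3.

S(f_1,f_3): lcm = x_1x_3. S = 1/2x_2x_3 + 7/8x_3 - 11/8.
  reduce S modulo (f_1, f_2, f_3):
  remainder 1/2x_2x_3 + 7/8x_3 - 11/8 ≠ 0; add g_4 = 1/2x_2x_3 + 7/8x_3 - 11/8 to the basis.

S(f_2,g_4): lcm = x_2^2x_3. S = 1/4x_2x_3 + 11/4x_2 + 2x_3^2 - 5x_3.
  reduce S modulo (f_1, f_2, f_3, g_4):
  remainder 11/4x_2 + 2x_3^2 - 87/16x_3 + 11/16 ≠ 0; add g_5 = 11/4x_2 + 2x_3^2 - 87/16x_3 + 11/16 to the basis.

S(g_4,g_5): lcm = x_2x_3. S = -8/11x_3^3 + 87/44x_3^2 + 3/2x_3 - 11/4.
  reduce S modulo (f_1, f_2, f_3, g_4, g_5):
  remainder -8/11x_3^3 + 87/44x_3^2 + 3/2x_3 - 11/4 ≠ 0; add g_6 = -8/11x_3^3 + 87/44x_3^2 + 3/2x_3 - 11/4 to the basis.

The other S-polynomials (S(f_1,f_2), S(f_2,f_3), S(f_1,g_4), S(f_3,g_4), S(f_1,g_5), S(f_2,g_5), S(f_3,g_5), S(f_1,g_6), S(f_2,g_6), S(f_3,g_6), S(g_4,g_6), S(g_5,g_6)) all reduce to 0 modulo the current basis, so we have a Gröbner basis.
Inter-reduce: drop elements whose leading term is divisible by another's, tail-reduce, and make monic.
Reduced Gröbner basis: {x_1 - 4/11x_3^2 + 87/88x_3 + 3/8, x_2 + 8/11x_3^2 - 87/44x_3 + 1/4, x_3^3 - 87/32x_3^2 - 33/16x_3 + 121/32}.

Buchberger on the second generating set:
h_1 = -20x_1x_3 - 40x_1 - 20x_2 + 15/2x_3 - 95/2, LT = x_1x_3.
h_2 = -12x_1x_3 - 12x_2^2 - 24x_2 - 39/2x_3 + 87/2, LT = x_1x_3.
h_3 = -12x_1x_3 + 40x_1 + 20x_2 + 9/2x_3 + 7/2, LT = x_1x_3.

S(h_1,h_2): lcm = x_1x_3. S = 2x_1 - x_2^2 - x_2 - 2x_3 + 6.
  reduce S modulo (h_1, h_2, h_3):
  remainder 2x_1 - x_2^2 - x_2 - 2x_3 + 6 ≠ 0; add k_4 = 2x_1 - x_2^2 - x_2 - 2x_3 + 6 to the basis.

S(h_1,h_3): lcm = x_1x_3. S = 16/3x_1 + 8/3x_2 + 8/3.
  reduce S modulo (h_1, h_2, h_3, k_4):
  remainder 8/3x_2^2 + 16/3x_2 + 16/3x_3 - 40/3 ≠ 0; add k_5 = 8/3x_2^2 + 16/3x_2 + 16/3x_3 - 40/3 to the basis.

S(h_1,k_4): lcm = x_1x_3. S = 2x_1 + 1/2x_2^2x_3 + 1/2x_2x_3 + x_2 + x_3^2 - 27/8x_3 + 19/8.
  reduce S modulo (h_1, h_2, h_3, k_4, k_5):
  remainder -1/2x_2x_3 - 7/8x_3 + 11/8 ≠ 0; add k_6 = -1/2x_2x_3 - 7/8x_3 + 11/8 to the basis.

S(k_5,k_6): lcm = x_2^2x_3. S = 1/4x_2x_3 + 11/4x_2 + 2x_3^2 - 5x_3.
  reduce S modulo (h_1, h_2, h_3, k_4, k_5, k_6):
  remainder 11/4x_2 + 2x_3^2 - 87/16x_3 + 11/16 ≠ 0; add k_7 = 11/4x_2 + 2x_3^2 - 87/16x_3 + 11/16 to the basis.

S(k_6,k_7): lcm = x_2x_3. S = -8/11x_3^3 + 87/44x_3^2 + 3/2x_3 - 11/4.
  reduce S modulo (h_1, h_2, h_3, k_4, k_5, k_6, k_7):
  remainder -8/11x_3^3 + 87/44x_3^2 + 3/2x_3 - 11/4 ≠ 0; add k_8 = -8/11x_3^3 + 87/44x_3^2 + 3/2x_3 - 11/4 to the basis.

The other S-polynomials (S(h_2,h_3), S(h_2,k_4), S(h_3,k_4), S(h_1,k_5), S(h_2,k_5), S(h_3,k_5), S(k_4,k_5), S(h_1,k_6), S(h_2,k_6), S(h_3,k_6), S(k_4,k_6), S(h_1,k_7), S(h_2,k_7), S(h_3,k_7), S(k_4,k_7), S(k_5,k_7), S(h_1,k_8), S(h_2,k_8), S(h_3,k_8), S(k_4,k_8), S(k_5,k_8), S(k_6,k_8), S(k_7,k_8)) all reduce to 0 modulo the current basis, so we have a Gröbner basis.
Inter-reduce: drop elements whose leading term is divisible by another's, tail-reduce, and make monic.
Reduced Gröbner basis: {x_1 - 4/11x_3^2 + 87/88x_3 + 3/8, x_2 + 8/11x_3^2 - 87/44x_3 + 1/4, x_3^3 - 87/32x_3^2 - 33/16x_3 + 121/32}.

Same reduced basis, so the two generating sets span the same ideal.

Yes, the ideals are equal.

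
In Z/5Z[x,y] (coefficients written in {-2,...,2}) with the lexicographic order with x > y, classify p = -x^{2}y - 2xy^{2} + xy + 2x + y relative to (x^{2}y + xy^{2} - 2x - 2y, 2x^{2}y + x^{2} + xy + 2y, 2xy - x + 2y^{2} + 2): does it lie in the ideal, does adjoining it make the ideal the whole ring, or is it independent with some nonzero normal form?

-x^{2}y - 2xy^{2} + xy + 2x + y is independent of I; its normal form modulo I is -x + 2.

First compute the reduced Gröbner basis of I by Buchberger's algorithm.
f_1 = x^{2}y + xy^{2} - 2x - 2y, LT = x^{2}y.
f_2 = 2x^{2}y + x^{2} + xy + 2y, LT = x^{2}y.
f_3 = 2xy - x + 2y^{2} + 2, LT = xy.

S(f_1,f_2): lcm = x^{2}y. S = 2x^{2} + xy^{2} + 2xy - 2x + 2y.
  leading term x^{2}: no divisor's leading term divides it; move 2x^{2} to the remainder.
  leading term xy^{2}: subtract (-2y)·f_3 from xy^{2} + 2xy - 2x + 2y → -2x - y^{3} + y
  leading term x: no divisor's leading term divides it; move -2x to the remainder.
  leading term y^{3}: no divisor's leading term divides it; move -y^{3} to the remainder.
  leading term y: no divisor's leading term divides it; move y to the remainder.
  remainder 2x^{2} - 2x - y^{3} + y ≠ 0; add h_4 = 2x^{2} - 2x - y^{3} + y to the basis.

S(f_1,f_3): lcm = x^{2}y. S = -2x^{2} + 2x - 2y.
  leading term x^{2}: subtract (-1)·h_4 from -2x^{2} + 2x - 2y → -y^{3} - y
  leading term y^{3}: no divisor's leading term divides it; move -y^{3} to the remainder.
  leading term y: no divisor's leading term divides it; move -y to the remainder.
  remainder -y^{3} - y ≠ 0; add h_5 = -y^{3} - y to the basis.

S(f_1,h_4): lcm = x^{2}y. S = xy^{2} + xy - 2x - 2y^{4} + 2y^{2} - 2y.
  leading term xy^{2}: subtract (-2y)·f_3 from xy^{2} + xy - 2x - 2y^{4} + 2y^{2} - 2y → -xy - 2x - 2y^{4} - y^{3} + 2y^{2} + 2y
  leading term xy: subtract (2)·f_3 from -xy - 2x - 2y^{4} - y^{3} + 2y^{2} + 2y → -2y^{4} - y^{3} - 2y^{2} + 2y + 1
  leading term y^{4}: subtract (2y)·h_5 from -2y^{4} - y^{3} - 2y^{2} + 2y + 1 → -y^{3} + 2y + 1
  leading term y^{3}: subtract (1)·h_5 from -y^{3} + 2y + 1 → -2y + 1
  leading term y: no divisor's leading term divides it; move -2y to the remainder.
  leading term 1: no divisor's leading term divides it; move 1 to the remainder.
  remainder -2y + 1 ≠ 0; add h_6 = -2y + 1 to the basis.

The other S-polynomials (S(f_2,f_3), S(f_2,h_4), S(f_3,h_4), S(f_1,h_5), S(f_2,h_5), S(f_3,h_5), S(h_4,h_5), S(f_1,h_6), S(f_2,h_6), S(f_3,h_6), S(h_4,h_6), S(h_5,h_6)) all reduce to 0 modulo the current basis, so we have a Gröbner basis.
Inter-reduce: drop elements whose leading term is divisible by another's, tail-reduce, and make monic.
Reduced Gröbner basis: {x^{2} - x - 2, y + 2}.
Label its elements g_1 = x^{2} - x - 2, g_2 = y + 2.

Reduce p = -x^{2}y - 2xy^{2} + xy + 2x + y modulo G:
  leading term x^{2}y: subtract (-y)·g_1 from -x^{2}y - 2xy^{2} + xy + 2x + y → -2xy^{2} + 2x - y
  leading term xy^{2}: subtract (-2xy)·g_2 from -2xy^{2} + 2x - y → -xy + 2x - y
  leading term xy: subtract (-x)·g_2 from -xy + 2x - y → -x - y
  leading term x: no divisor's leading term divides it; move -x to the remainder.
  leading term y: subtract (-1)·g_2 from -y → 2
  leading term 1: no divisor's leading term divides it; move 2 to the remainder.
  normal form = -x + 2.
The normal form is nonzero, so p ∉ I. Since p minus its normal form lies in I, I + (p) = I + (r) where r = -x + 2; decide whether this ideal is the whole ring.
Run Buchberger on G together with r (pairs among the g_i already reduce to 0 since G is a Gröbner basis):
g_1 = x^{2} - x - 2, LT = x^{2}.
g_2 = y + 2, LT = y.
r = -x + 2, LT = x.

The S-polynomials (S(g_1,g_2), S(g_1,r), S(g_2,r)) all reduce to 0 modulo the current basis, so we have a Gröbner basis.
Inter-reduce: drop elements whose leading term is divisible by another's, tail-reduce, and make monic.
Reduced Gröbner basis: {x - 2, y + 2}.
The reduced Gröbner basis of I + (p) is {x - 2, y + 2} ≠ {1}, a proper ideal, so the enlarged system stays consistent: p is independent of I, with normal form -x + 2.

Ideal membership is decidable via reduction modulo a Gröbner basis.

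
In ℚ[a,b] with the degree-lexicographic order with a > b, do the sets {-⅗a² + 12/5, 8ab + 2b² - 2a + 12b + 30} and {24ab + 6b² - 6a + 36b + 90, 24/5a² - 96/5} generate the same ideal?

Yes, the ideals are equal.

For a fixed monomial order, each ideal has a unique reduced Gröbner basis; comparing bases decides equality.
Buchberger on the first generating set:
f_1 = -⅗a² + 12/5, LT = a².
f_2 = 8ab + 2b² - 2a + 12b + 30, LT = ab.

S(f_1,f_2): lcm = a²b. S = -¼ab² + ¼a² - 3/2ab - 15/4a - 4b.
  reduce S modulo (f_1, f_2):
  remainder 1/16b³ + 49/64b² - 265/64a - 23/32b + 439/64 ≠ 0; add g_3 = 1/16b³ + 49/64b² - 265/64a - 23/32b + 439/64 to the basis.

The other S-polynomials (S(f_1,g_3), S(f_2,g_3)) all reduce to 0 modulo the current basis, so we have a Gröbner basis.
Inter-reduce: drop elements whose leading term is divisible by another's, tail-reduce, and make monic.
Reduced Gröbner basis: {b³ + 49/4b² - 265/4a - 23/2b + 439/4, a² - 4, ab + ¼b² - ¼a + 3/2b + 15/4}.

Buchberger on the second generating set:
h_1 = 24ab + 6b² - 6a + 36b + 90, LT = ab.
h_2 = 24/5a² - 96/5, LT = a².

S(h_1,h_2): lcm = a²b. S = ¼ab² - ¼a² + 3/2ab + 15/4a + 4b.
  reduce S modulo (h_1, h_2):
  remainder -1/16b³ - 49/64b² + 265/64a + 23/32b - 439/64 ≠ 0; add k_3 = -1/16b³ - 49/64b² + 265/64a + 23/32b - 439/64 to the basis.

The other S-polynomials (S(h_1,k_3), S(h_2,k_3)) all reduce to 0 modulo the current basis, so we have a Gröbner basis.
Inter-reduce: drop elements whose leading term is divisible by another's, tail-reduce, and make monic.
Reduced Gröbner basis: {b³ + 49/4b² - 265/4a - 23/2b + 439/4, a² - 4, ab + ¼b² - ¼a + 3/2b + 15/4}.

These coincide, so the ideals are equal.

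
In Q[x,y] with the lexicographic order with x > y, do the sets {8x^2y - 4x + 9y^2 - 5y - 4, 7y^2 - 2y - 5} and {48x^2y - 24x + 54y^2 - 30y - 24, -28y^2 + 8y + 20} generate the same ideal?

Yes, the ideals are equal.

Equality of ideals is decidable: compute both reduced Gröbner bases (unique for the ordering) and check whether they agree.
Buchberger on the first generating set:
f_1 = 8x^2y - 4x + 9y^2 - 5y - 4, LT = x^2y.
f_2 = 7y^2 - 2y - 5, LT = y^2.

S(f_1,f_2): lcm = x^2y^2. S = 2/7x^2y + 5/7x^2 - 1/2xy + 9/8y^3 - 5/8y^2 - 1/2y.
  reduce S modulo (f_1, f_2):
  remainder 5/7x^2 - 1/2xy + 1/7x + 17/56y - 17/56 ≠ 0; add g_3 = 5/7x^2 - 1/2xy + 1/7x + 17/56y - 17/56 to the basis.

The other S-polynomials (S(f_1,g_3), S(f_2,g_3)) all reduce to 0 modulo the current basis, so we have a Gröbner basis.
Inter-reduce: drop elements whose leading term is divisible by another's, tail-reduce, and make monic.
Reduced Gröbner basis: {x^2 - 7/10xy + 1/5x + 17/40y - 17/40, y^2 - 2/7y - 5/7}.

Buchberger on the second generating set:
h_1 = 48x^2y - 24x + 54y^2 - 30y - 24, LT = x^2y.
h_2 = -28y^2 + 8y + 20, LT = y^2.

S(h_1,h_2): lcm = x^2y^2. S = 2/7x^2y + 5/7x^2 - 1/2xy + 9/8y^3 - 5/8y^2 - 1/2y.
  reduce S modulo (h_1, h_2):
  remainder 5/7x^2 - 1/2xy + 1/7x + 17/56y - 17/56 ≠ 0; add k_3 = 5/7x^2 - 1/2xy + 1/7x + 17/56y - 17/56 to the basis.

The other S-polynomials (S(h_1,k_3), S(h_2,k_3)) all reduce to 0 modulo the current basis, so we have a Gröbner basis.
Inter-reduce: drop elements whose leading term is divisible by another's, tail-reduce, and make monic.
Reduced Gröbner basis: {x^2 - 7/10xy + 1/5x + 17/40y - 17/40, y^2 - 2/7y - 5/7}.

These coincide, so the ideals are equal.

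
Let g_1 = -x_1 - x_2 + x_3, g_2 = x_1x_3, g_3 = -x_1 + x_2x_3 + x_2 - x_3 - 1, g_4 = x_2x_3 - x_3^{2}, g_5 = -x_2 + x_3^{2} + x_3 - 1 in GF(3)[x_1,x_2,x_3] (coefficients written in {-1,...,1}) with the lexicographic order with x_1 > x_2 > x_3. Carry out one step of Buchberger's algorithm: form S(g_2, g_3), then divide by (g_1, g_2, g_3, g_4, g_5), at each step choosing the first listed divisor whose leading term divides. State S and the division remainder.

lcm(LM(g_2), LM(g_3)) = x_1x_3.
S = (lcm/LT(g_2))·g_2 − (lcm/LT(g_3))·g_3 = x_2x_3^{2} + x_2x_3 - x_3^{2} - x_3.
Reduce S modulo (g_1, g_2, g_3, g_4, g_5) in that order:
  leading term x_2x_3^{2}: subtract (x_3)·g_4 from x_2x_3^{2} + x_2x_3 - x_3^{2} - x_3 → x_2x_3 + x_3^{3} - x_3^{2} - x_3
  leading term x_2x_3: subtract (1)·g_4 from x_2x_3 + x_3^{3} - x_3^{2} - x_3 → x_3^{3} - x_3
  leading term x_3^{3}: no divisor's leading term divides it; move x_3^{3} to the remainder.
  leading term x_3: no divisor's leading term divides it; move -x_3 to the remainder.
The remainder x_3^{3} - x_3 is nonzero, so it would be added as the next basis element.

S(g_2, g_3) = x_2x_3^{2} + x_2x_3 - x_3^{2} - x_3; remainder on division = x_3^{3} - x_3.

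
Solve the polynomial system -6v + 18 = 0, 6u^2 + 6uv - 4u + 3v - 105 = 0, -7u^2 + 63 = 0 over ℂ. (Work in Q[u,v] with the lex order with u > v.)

{(3, 3)}

Compute a lex Gröbner basis by Buchberger's algorithm.
f_1 = -6v + 18, LT = v.
f_2 = 6u^2 + 6uv - 4u + 3v - 105, LT = u^2.
f_3 = -7u^2 + 63, LT = u^2.

S(f_2,f_3): lcm = u^2. S = uv - 2/3u + 1/2v - 17/2.
  reduce S modulo (f_1, f_2, f_3):
  remainder 7/3u - 7 ≠ 0; add h_4 = 7/3u - 7 to the basis.

The other S-polynomials (S(f_1,f_2), S(f_1,f_3), S(f_1,h_4), S(f_2,h_4), S(f_3,h_4)) all reduce to 0 modulo the current basis, so we have a Gröbner basis.
Inter-reduce: drop elements whose leading term is divisible by another's, tail-reduce, and make monic.
Reduced Gröbner basis: {u - 3, v - 3}.

The lex basis is triangular: the last element involves only v. Solving v - 3 = 0 gives v ∈ {3}; substituting each value into the earlier elements determines the remaining variables.
  v = 3: the earlier basis element becomes u - 3 = 0, giving u = 3 — point (3, 3).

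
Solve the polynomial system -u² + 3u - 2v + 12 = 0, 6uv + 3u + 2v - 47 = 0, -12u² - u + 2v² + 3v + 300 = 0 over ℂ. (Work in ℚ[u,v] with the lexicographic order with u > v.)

{(5, 1)}

Compute a lex Gröbner basis by Buchberger's algorithm.
f_1 = -u² + 3u - 2v + 12, LT = u².
f_2 = 6uv + 3u + 2v - 47, LT = uv.
f_3 = -12u² - u + 2v² + 3v + 300, LT = u².

S(f_1,f_2): lcm = u²v. S = -½u² - 10/3uv + 47/6u + 2v² - 12v.
  reduce S modulo (f_1, f_2, f_3):
  remainder 8u + 2v² - 89/9v - 289/9 ≠ 0; add h_4 = 8u + 2v² - 89/9v - 289/9 to the basis.

S(f_1,f_3): lcm = u². S = -37/12u + ⅙v² + 9/4v + 13.
  reduce S modulo (f_1, f_2, f_3, h_4):
  remainder 15/16v² - 1349/864v + 539/864 ≠ 0; add h_5 = 15/16v² - 1349/864v + 539/864 to the basis.

S(f_2,f_3): lcm = u²v. S = ½u² + ¼uv - 47/6u + ⅙v³ + ¼v² + 25v.
  reduce S modulo (f_1, f_2, f_3, h_4, h_5):
  remainder 9541412/492075v - 9541412/492075 ≠ 0; add h_6 = 9541412/492075v - 9541412/492075 to the basis.

The other S-polynomials (S(f_1,h_4), S(f_2,h_4), S(f_3,h_4), S(f_1,h_5), S(f_2,h_5), S(f_3,h_5), S(h_4,h_5), S(f_1,h_6), S(f_2,h_6), S(f_3,h_6), S(h_4,h_6), S(h_5,h_6)) all reduce to 0 modulo the current basis, so we have a Gröbner basis.
Inter-reduce: drop elements whose leading term is divisible by another's, tail-reduce, and make monic.
Reduced Gröbner basis: {u - 5, v - 1}.

The lex basis is triangular: the last element involves only v. Solving v - 1 = 0 gives v ∈ {1}; substituting each value into the earlier elements determines the remaining variables.
  v = 1: the earlier basis element becomes u - 5 = 0, giving u = 5 — point (5, 1).
A lex Gröbner basis triangularizes the system, enabling back-substitution.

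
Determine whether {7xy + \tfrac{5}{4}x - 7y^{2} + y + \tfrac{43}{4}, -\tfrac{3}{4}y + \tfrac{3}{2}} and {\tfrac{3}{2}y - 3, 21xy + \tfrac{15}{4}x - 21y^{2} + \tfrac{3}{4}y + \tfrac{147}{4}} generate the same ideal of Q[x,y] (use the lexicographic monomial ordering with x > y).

Equality of ideals is decidable: compute both reduced Gröbner bases (unique for the ordering) and check whether they agree.
Buchberger on the first generating set:
f_1 = 7xy + \tfrac{5}{4}x - 7y^{2} + y + \tfrac{43}{4}, LT = xy.
f_2 = -\tfrac{3}{4}y + \tfrac{3}{2}, LT = y.

S(f_1,f_2): lcm = xy. S = \tfrac{61}{28}x - y^{2} + \tfrac{1}{7}y + \tfrac{43}{28}.
  leading term x: no divisor's leading term divides it; move \tfrac{61}{28}x to the remainder.
  leading term y^{2}: subtract (\tfrac{4}{3}y)·f_2 from -y^{2} + \tfrac{1}{7}y + \tfrac{43}{28} → -\tfrac{13}{7}y + \tfrac{43}{28}
  leading term y: subtract (\tfrac{52}{21})·f_2 from -\tfrac{13}{7}y + \tfrac{43}{28} → -\tfrac{61}{28}
  leading term 1: no divisor's leading term divides it; move -\tfrac{61}{28} to the remainder.
  remainder \tfrac{61}{28}x - \tfrac{61}{28} ≠ 0; add g_3 = \tfrac{61}{28}x - \tfrac{61}{28} to the basis.

The other S-polynomials (S(f_1,g_3), S(f_2,g_3)) all reduce to 0 modulo the current basis, so we have a Gröbner basis.
Inter-reduce: drop elements whose leading term is divisible by another's, tail-reduce, and make monic.
Reduced Gröbner basis: {x - 1, y - 2}.

Buchberger on the second generating set:
h_1 = \tfrac{3}{2}y - 3, LT = y.
h_2 = 21xy + \tfrac{15}{4}x - 21y^{2} + \tfrac{3}{4}y + \tfrac{147}{4}, LT = xy.

S(h_1,h_2): lcm = xy. S = -\tfrac{61}{28}x + y^{2} - \tfrac{1}{28}y - \tfrac{7}{4}.
  leading term x: no divisor's leading term divides it; move -\tfrac{61}{28}x to the remainder.
  leading term y^{2}: subtract (\tfrac{2}{3}y)·h_1 from y^{2} - \tfrac{1}{28}y - \tfrac{7}{4} → \tfrac{55}{28}y - \tfrac{7}{4}
  leading term y: subtract (\tfrac{55}{42})·h_1 from \tfrac{55}{28}y - \tfrac{7}{4} → \tfrac{61}{28}
  leading term 1: no divisor's leading term divides it; move \tfrac{61}{28} to the remainder.
  remainder -\tfrac{61}{28}x + \tfrac{61}{28} ≠ 0; add k_3 = -\tfrac{61}{28}x + \tfrac{61}{28} to the basis.

The other S-polynomials (S(h_1,k_3), S(h_2,k_3)) all reduce to 0 modulo the current basis, so we have a Gröbner basis.
Inter-reduce: drop elements whose leading term is divisible by another's, tail-reduce, and make monic.
Reduced Gröbner basis: {x - 1, y - 2}.

These coincide, so the ideals are equal.

Yes, the ideals are equal.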